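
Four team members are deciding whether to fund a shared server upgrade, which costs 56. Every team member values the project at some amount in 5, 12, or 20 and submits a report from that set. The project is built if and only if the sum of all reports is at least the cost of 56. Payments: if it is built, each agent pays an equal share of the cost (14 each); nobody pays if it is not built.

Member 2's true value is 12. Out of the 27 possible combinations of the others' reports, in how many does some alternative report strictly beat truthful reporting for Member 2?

6

Others report (5, 20, 20): truth gives -2; report 5 gives 0 > -2. Violating.
Others report (12, 12, 20): truth gives -2; report 5 gives 0 > -2. Violating.
Others report (12, 20, 12): truth gives -2; report 5 gives 0 > -2. Violating.
Others report (20, 5, 20): truth gives -2; report 5 gives 0 > -2. Violating.
Others report (5, 5, 5): truth gives 0; no alternative beats it.
Others report (5, 5, 12): truth gives 0; no alternative beats it.
(Checking all 27 profiles: 6 have a profitable deviation, 21 do not.)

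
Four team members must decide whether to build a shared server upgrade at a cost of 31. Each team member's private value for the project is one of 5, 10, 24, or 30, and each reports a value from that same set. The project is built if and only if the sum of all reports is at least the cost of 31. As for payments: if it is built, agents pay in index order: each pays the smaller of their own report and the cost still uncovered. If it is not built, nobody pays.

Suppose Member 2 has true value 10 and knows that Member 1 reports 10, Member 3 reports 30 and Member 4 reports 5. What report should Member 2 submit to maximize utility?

5

Report 5: project built, pays 5, utility 10 - 5 = 5.
Report 10: project built, pays 10, utility 10 - 10 = 0.
Report 24: project built, pays 21, utility 10 - 21 = -11.
Report 30: project built, pays 21, utility 10 - 21 = -11.
The best choice is 5 with utility 5.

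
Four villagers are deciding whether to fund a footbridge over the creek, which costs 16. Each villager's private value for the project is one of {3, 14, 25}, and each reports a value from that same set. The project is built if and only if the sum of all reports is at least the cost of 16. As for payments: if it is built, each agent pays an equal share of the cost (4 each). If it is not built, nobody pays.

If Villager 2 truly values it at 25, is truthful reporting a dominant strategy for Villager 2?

Yes

Check each profile of the others' reports and compare truth against every alternative report.
Others report (3, 3, 3): truth gives 21, best alternative gives 21.
Others report (3, 3, 14): truth gives 21, best alternative gives 21.
Others report (3, 3, 25): truth gives 21, best alternative gives 21.
Others report (3, 14, 3): truth gives 21, best alternative gives 21.
Others report (3, 14, 14): truth gives 21, best alternative gives 21.
Others report (3, 14, 25): truth gives 21, best alternative gives 21.
(Remaining 21 profiles checked similarly; truth is weakly best in each.)
In every case the truthful report is at least as good as any alternative, so it is a dominant strategy.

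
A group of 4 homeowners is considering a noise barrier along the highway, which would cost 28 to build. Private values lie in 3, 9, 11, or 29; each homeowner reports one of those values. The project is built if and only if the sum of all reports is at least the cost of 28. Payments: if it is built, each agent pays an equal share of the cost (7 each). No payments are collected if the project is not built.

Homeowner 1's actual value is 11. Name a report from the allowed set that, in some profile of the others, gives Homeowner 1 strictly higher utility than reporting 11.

29

Suppose Homeowner 2 reports 3, Homeowner 3 reports 3 and Homeowner 4 reports 3.
Report 11: project not built, utility 0.
Report 29: project built, pays 7, utility 11 - 7 = 4.
So reporting 29 beats truth here (4 > 0).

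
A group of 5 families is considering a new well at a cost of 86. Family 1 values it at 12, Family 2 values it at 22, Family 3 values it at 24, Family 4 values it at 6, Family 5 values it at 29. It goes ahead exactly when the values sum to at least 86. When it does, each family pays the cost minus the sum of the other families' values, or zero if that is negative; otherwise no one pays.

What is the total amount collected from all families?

59

Total value 93 ≥ cost 86, so it is built.
Family 1: others sum to 81; max(0, 86 - 81) = 5.
Family 2: others sum to 71; max(0, 86 - 71) = 15.
Family 3: others sum to 69; max(0, 86 - 69) = 17.
Family 4: others sum to 87; max(0, 86 - 87) = 0.
Family 5: others sum to 64; max(0, 86 - 64) = 22.
Total collected = 5 + 15 + 17 + 0 + 22 = 59.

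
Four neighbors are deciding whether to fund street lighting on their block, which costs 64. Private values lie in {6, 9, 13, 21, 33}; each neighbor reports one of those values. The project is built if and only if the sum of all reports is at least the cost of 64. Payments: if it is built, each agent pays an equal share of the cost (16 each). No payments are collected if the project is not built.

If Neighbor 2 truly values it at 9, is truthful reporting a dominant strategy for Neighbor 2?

No

Consider the case where Neighbor 1 reports 9, Neighbor 3 reports 13 and Neighbor 4 reports 33.
Truthful report 9: project built, pays 16, utility 9 - 16 = -7.
Report 6 instead: project not built, utility 0.
Since 0 > -7, reporting 6 is strictly better here, so truthful reporting is not dominant.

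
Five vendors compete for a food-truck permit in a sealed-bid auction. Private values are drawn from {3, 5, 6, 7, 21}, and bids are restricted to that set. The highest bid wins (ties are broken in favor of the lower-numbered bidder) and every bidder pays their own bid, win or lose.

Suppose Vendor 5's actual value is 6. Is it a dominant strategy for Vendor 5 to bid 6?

No

Consider the case where Vendor 1 bids 3, Vendor 2 bids 3, Vendor 3 bids 3 and Vendor 4 bids 3.
Truthful bid 6: wins, pays 6, utility 6 - 6 = 0.
Bid 5 instead: wins, pays 5, utility 6 - 5 = 1.
Since 1 > 0, bidding 5 is strictly better here, so truthful bidding is not dominant.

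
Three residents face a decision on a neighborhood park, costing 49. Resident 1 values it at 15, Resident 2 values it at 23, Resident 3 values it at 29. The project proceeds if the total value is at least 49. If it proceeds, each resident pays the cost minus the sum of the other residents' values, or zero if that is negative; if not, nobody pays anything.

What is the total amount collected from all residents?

Total value 67 ≥ cost 49, so it is built.
Resident 1: others sum to 52; max(0, 49 - 52) = 0.
Resident 2: others sum to 44; max(0, 49 - 44) = 5.
Resident 3: others sum to 38; max(0, 49 - 38) = 11.
Total collected = 0 + 5 + 11 = 16.

16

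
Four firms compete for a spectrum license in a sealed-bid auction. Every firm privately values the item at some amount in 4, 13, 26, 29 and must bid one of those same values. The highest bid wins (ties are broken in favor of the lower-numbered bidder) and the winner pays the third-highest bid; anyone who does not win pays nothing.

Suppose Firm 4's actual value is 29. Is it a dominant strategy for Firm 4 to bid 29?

Yes

Check each profile of the others' bids and compare truth against every alternative bid.
Others bid (4, 4, 26): truth gives 25, best alternative gives 0.
Others bid (4, 26, 4): truth gives 25, best alternative gives 0.
Others bid (26, 4, 4): truth gives 25, best alternative gives 0.
Others bid (4, 13, 26): truth gives 16, best alternative gives 0.
Others bid (4, 26, 13): truth gives 16, best alternative gives 0.
Others bid (13, 4, 26): truth gives 16, best alternative gives 0.
(Remaining 58 profiles checked similarly; truth is weakly best in each.)
In every case the truthful bid is at least as good as any alternative, so it is a dominant strategy.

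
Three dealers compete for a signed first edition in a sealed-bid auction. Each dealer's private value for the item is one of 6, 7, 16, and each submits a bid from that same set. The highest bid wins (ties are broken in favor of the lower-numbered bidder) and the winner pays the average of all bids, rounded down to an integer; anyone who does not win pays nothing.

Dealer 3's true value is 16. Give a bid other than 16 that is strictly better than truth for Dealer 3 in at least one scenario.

Suppose Dealer 1 bids 6 and Dealer 2 bids 6.
Bid 16: wins, pays 9, utility 16 - 9 = 7.
Bid 7: wins, pays 6, utility 16 - 6 = 10.
So bidding 7 beats truth here (10 > 7).

7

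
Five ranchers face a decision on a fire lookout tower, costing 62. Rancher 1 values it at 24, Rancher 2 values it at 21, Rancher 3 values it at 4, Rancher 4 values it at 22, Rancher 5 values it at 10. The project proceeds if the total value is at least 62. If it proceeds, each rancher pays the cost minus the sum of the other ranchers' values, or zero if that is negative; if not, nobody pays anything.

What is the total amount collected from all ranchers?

10

Total value 81 ≥ cost 62, so it is built.
Rancher 1: others sum to 57; max(0, 62 - 57) = 5.
Rancher 2: others sum to 60; max(0, 62 - 60) = 2.
Rancher 3: others sum to 77; max(0, 62 - 77) = 0.
Rancher 4: others sum to 59; max(0, 62 - 59) = 3.
Rancher 5: others sum to 71; max(0, 62 - 71) = 0.
Total collected = 5 + 2 + 0 + 3 + 0 = 10.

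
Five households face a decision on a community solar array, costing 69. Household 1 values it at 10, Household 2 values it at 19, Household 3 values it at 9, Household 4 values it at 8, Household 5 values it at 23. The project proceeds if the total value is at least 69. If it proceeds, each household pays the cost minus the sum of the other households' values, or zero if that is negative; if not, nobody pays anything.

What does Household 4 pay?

8

Total value 69 ≥ cost 69, so the project is built.
The other households' values sum to 61.
Cost minus that sum is 69 - 61 = 8.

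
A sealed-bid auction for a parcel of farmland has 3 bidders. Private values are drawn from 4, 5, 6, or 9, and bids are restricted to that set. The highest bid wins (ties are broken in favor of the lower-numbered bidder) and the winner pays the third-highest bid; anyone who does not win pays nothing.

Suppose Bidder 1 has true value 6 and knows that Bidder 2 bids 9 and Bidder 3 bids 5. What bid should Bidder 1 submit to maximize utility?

9

Bid 4: loses, pays 0, utility 0.
Bid 5: loses, pays 0, utility 0.
Bid 6: loses, pays 0, utility 0.
Bid 9: wins, pays 5, utility 6 - 5 = 1.
The best choice is 9 with utility 1.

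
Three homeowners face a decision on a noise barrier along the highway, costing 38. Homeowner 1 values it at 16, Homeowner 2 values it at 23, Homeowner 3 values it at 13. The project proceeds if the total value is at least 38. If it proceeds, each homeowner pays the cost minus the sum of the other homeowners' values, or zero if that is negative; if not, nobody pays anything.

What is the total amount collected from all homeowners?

11

Total value 52 ≥ cost 38, so it is built.
Homeowner 1: others sum to 36; max(0, 38 - 36) = 2.
Homeowner 2: others sum to 29; max(0, 38 - 29) = 9.
Homeowner 3: others sum to 39; max(0, 38 - 39) = 0.
Total collected = 2 + 9 + 0 = 11.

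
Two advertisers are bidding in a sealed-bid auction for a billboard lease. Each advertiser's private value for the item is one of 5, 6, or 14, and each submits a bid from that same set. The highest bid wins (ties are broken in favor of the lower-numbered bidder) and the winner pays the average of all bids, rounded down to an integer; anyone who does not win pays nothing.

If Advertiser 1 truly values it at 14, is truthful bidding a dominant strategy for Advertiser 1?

Consider the case where Advertiser 2 bids 5.
Truthful bid 14: wins, pays 9, utility 14 - 9 = 5.
Bid 5 instead: wins, pays 5, utility 14 - 5 = 9.
Since 9 > 5, bidding 5 is strictly better here, so truthful bidding is not dominant.

No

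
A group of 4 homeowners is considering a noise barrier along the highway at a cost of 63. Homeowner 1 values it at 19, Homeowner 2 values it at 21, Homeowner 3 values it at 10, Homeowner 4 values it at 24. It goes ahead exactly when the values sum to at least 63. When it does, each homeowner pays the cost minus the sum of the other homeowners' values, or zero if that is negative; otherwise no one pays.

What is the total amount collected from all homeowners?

31

Total value 74 ≥ cost 63, so it is built.
Homeowner 1: others sum to 55; max(0, 63 - 55) = 8.
Homeowner 2: others sum to 53; max(0, 63 - 53) = 10.
Homeowner 3: others sum to 64; max(0, 63 - 64) = 0.
Homeowner 4: others sum to 50; max(0, 63 - 50) = 13.
Total collected = 8 + 10 + 0 + 13 = 31.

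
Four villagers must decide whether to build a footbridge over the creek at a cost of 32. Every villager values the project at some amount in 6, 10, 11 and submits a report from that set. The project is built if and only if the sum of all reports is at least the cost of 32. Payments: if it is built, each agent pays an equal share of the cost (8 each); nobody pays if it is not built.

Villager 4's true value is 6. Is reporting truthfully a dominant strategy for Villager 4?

Check each profile of the others' reports and compare truth against every alternative report.
Others report (6, 6, 10): truth gives 0, best alternative gives -2.
Others report (6, 6, 11): truth gives 0, best alternative gives -2.
Others report (6, 10, 6): truth gives 0, best alternative gives -2.
Others report (6, 11, 6): truth gives 0, best alternative gives -2.
Others report (10, 6, 6): truth gives 0, best alternative gives -2.
Others report (11, 6, 6): truth gives 0, best alternative gives -2.
(Remaining 21 profiles checked similarly; truth is weakly best in each.)
In every case the truthful report is at least as good as any alternative, so it is a dominant strategy.

Yes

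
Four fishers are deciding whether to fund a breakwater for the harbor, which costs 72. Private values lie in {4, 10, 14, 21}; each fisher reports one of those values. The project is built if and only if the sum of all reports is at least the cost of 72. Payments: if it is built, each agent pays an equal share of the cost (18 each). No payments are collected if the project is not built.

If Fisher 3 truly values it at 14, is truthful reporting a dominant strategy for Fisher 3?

Consider the case where Fisher 1 reports 21, Fisher 2 reports 21 and Fisher 4 reports 21.
Truthful report 14: project built, pays 18, utility 14 - 18 = -4.
Report 4 instead: project not built, utility 0.
Since 0 > -4, reporting 4 is strictly better here, so truthful reporting is not dominant.

No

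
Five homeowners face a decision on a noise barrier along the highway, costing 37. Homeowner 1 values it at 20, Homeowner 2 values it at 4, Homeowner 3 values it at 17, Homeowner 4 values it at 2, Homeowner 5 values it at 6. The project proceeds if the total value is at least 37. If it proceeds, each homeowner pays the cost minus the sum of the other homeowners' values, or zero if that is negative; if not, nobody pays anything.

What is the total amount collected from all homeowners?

13

Total value 49 ≥ cost 37, so it is built.
Homeowner 1: others sum to 29; max(0, 37 - 29) = 8.
Homeowner 2: others sum to 45; max(0, 37 - 45) = 0.
Homeowner 3: others sum to 32; max(0, 37 - 32) = 5.
Homeowner 4: others sum to 47; max(0, 37 - 47) = 0.
Homeowner 5: others sum to 43; max(0, 37 - 43) = 0.
Total collected = 8 + 0 + 5 + 0 + 0 = 13.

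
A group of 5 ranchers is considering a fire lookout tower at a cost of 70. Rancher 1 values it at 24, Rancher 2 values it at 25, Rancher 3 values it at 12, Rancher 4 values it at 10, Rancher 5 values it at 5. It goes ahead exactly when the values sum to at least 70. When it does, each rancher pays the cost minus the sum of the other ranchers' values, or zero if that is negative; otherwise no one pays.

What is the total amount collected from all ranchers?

Total value 76 ≥ cost 70, so it is built.
Rancher 1: others sum to 52; max(0, 70 - 52) = 18.
Rancher 2: others sum to 51; max(0, 70 - 51) = 19.
Rancher 3: others sum to 64; max(0, 70 - 64) = 6.
Rancher 4: others sum to 66; max(0, 70 - 66) = 4.
Rancher 5: others sum to 71; max(0, 70 - 71) = 0.
Total collected = 18 + 19 + 6 + 4 + 0 = 47.

47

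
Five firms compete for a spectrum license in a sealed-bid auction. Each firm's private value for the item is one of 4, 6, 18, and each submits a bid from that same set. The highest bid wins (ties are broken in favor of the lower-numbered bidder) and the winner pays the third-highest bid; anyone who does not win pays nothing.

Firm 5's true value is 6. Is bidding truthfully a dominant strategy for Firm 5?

Consider the case where Firm 1 bids 4, Firm 2 bids 4, Firm 3 bids 4 and Firm 4 bids 6.
Truthful bid 6: loses, pays 0, utility 0.
Bid 18 instead: wins, pays 4, utility 6 - 4 = 2.
Since 2 > 0, bidding 18 is strictly better here, so truthful bidding is not dominant.

No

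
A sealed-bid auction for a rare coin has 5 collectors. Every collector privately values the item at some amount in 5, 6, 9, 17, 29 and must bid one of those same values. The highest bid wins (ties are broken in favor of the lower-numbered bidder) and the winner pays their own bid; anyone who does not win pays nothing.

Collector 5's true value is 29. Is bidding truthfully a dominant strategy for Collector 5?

No

Consider the case where Collector 1 bids 5, Collector 2 bids 5, Collector 3 bids 5 and Collector 4 bids 5.
Truthful bid 29: wins, pays 29, utility 29 - 29 = 0.
Bid 6 instead: wins, pays 6, utility 29 - 6 = 23.
Since 23 > 0, bidding 6 is strictly better here, so truthful bidding is not dominant.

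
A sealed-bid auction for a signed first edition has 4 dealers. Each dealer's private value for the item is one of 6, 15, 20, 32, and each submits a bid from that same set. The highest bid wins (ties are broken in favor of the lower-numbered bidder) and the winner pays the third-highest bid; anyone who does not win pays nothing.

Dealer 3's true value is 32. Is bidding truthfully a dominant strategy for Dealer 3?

Yes

Check each profile of the others' bids and compare truth against every alternative bid.
Others bid (6, 6, 32): truth gives 26, best alternative gives 0.
Others bid (6, 20, 6): truth gives 26, best alternative gives 0.
Others bid (20, 6, 6): truth gives 26, best alternative gives 0.
Others bid (6, 15, 32): truth gives 17, best alternative gives 0.
Others bid (6, 20, 15): truth gives 17, best alternative gives 0.
Others bid (15, 6, 32): truth gives 17, best alternative gives 0.
(Remaining 58 profiles checked similarly; truth is weakly best in each.)
In every case the truthful bid is at least as good as any alternative, so it is a dominant strategy.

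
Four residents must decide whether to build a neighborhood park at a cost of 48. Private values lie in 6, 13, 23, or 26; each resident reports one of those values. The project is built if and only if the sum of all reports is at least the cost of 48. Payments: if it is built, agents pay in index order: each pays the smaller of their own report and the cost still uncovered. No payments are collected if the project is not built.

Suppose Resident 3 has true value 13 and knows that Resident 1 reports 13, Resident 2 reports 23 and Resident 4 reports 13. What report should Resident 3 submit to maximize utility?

6

Report 6: project built, pays 6, utility 13 - 6 = 7.
Report 13: project built, pays 12, utility 13 - 12 = 1.
Report 23: project built, pays 12, utility 13 - 12 = 1.
Report 26: project built, pays 12, utility 13 - 12 = 1.
The best choice is 6 with utility 7.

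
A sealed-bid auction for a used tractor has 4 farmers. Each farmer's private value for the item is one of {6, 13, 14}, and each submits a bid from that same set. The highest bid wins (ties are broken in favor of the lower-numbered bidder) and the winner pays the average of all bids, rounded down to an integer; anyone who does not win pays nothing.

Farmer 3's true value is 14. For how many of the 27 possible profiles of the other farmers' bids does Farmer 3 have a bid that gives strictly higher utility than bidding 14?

Others bid (6, 6, 6): truth gives 6; bid 13 gives 7 > 6. Violating.
Others bid (6, 6, 13): truth gives 5; no alternative beats it.
Others bid (6, 6, 14): truth gives 4; no alternative beats it.
(Checking all 27 profiles: 1 has a profitable deviation, 26 do not.)

1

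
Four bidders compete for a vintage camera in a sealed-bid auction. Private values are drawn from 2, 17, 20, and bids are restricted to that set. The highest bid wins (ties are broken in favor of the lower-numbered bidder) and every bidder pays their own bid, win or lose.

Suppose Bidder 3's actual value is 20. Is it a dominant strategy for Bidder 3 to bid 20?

No

Consider the case where Bidder 1 bids 2, Bidder 2 bids 2 and Bidder 4 bids 2.
Truthful bid 20: wins, pays 20, utility 20 - 20 = 0.
Bid 17 instead: wins, pays 17, utility 20 - 17 = 3.
Since 3 > 0, bidding 17 is strictly better here, so truthful bidding is not dominant.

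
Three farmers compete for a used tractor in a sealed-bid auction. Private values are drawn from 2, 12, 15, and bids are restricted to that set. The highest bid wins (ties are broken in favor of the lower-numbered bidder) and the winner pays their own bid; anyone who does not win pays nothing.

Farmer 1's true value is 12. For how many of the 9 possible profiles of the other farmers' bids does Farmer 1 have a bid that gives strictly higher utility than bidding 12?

1

Others bid (2, 2): truth gives 0; bid 2 gives 10 > 0. Violating.
Others bid (2, 12): truth gives 0; no alternative beats it.
Others bid (2, 15): truth gives 0; no alternative beats it.
(Checking all 9 profiles: 1 has a profitable deviation, 8 do not.)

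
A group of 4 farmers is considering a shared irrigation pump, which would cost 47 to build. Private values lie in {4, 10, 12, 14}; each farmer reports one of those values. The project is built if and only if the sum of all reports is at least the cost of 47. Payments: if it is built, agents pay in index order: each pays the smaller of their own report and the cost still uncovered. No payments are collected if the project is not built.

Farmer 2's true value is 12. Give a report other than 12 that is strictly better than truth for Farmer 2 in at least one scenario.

10

Suppose Farmer 1 reports 10, Farmer 3 reports 14 and Farmer 4 reports 14.
Report 12: project built, pays 12, utility 12 - 12 = 0.
Report 10: project built, pays 10, utility 12 - 10 = 2.
So reporting 10 beats truth here (2 > 0).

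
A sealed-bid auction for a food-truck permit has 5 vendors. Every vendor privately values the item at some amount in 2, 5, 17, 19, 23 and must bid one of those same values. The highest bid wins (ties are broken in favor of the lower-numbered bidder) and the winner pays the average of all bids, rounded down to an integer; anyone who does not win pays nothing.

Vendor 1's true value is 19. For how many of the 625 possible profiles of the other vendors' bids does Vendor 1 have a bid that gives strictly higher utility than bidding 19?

348

Others bid (2, 2, 2, 2): truth gives 14; bid 2 gives 17 > 14. Violating.
Others bid (2, 2, 2, 5): truth gives 13; bid 5 gives 16 > 13. Violating.
Others bid (2, 2, 2, 23): truth gives 0; bid 23 gives 9 > 0. Violating.
Others bid (2, 2, 5, 2): truth gives 13; bid 5 gives 16 > 13. Violating.
Others bid (2, 2, 2, 17): truth gives 11; no alternative beats it.
Others bid (2, 2, 2, 19): truth gives 11; no alternative beats it.
(Checking all 625 profiles: 348 have a profitable deviation, 277 do not.)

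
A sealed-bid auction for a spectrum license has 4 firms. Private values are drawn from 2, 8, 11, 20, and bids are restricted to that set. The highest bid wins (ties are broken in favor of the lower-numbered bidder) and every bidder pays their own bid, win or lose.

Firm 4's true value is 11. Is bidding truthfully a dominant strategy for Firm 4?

Consider the case where Firm 1 bids 2, Firm 2 bids 2 and Firm 3 bids 2.
Truthful bid 11: wins, pays 11, utility 11 - 11 = 0.
Bid 8 instead: wins, pays 8, utility 11 - 8 = 3.
Since 3 > 0, bidding 8 is strictly better here, so truthful bidding is not dominant.

No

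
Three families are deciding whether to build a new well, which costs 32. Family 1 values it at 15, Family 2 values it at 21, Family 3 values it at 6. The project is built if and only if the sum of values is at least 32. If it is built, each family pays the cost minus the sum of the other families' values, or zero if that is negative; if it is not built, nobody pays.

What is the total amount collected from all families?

Total value 42 ≥ cost 32, so it is built.
Family 1: others sum to 27; max(0, 32 - 27) = 5.
Family 2: others sum to 21; max(0, 32 - 21) = 11.
Family 3: others sum to 36; max(0, 32 - 36) = 0.
Total collected = 5 + 11 + 0 = 16.

16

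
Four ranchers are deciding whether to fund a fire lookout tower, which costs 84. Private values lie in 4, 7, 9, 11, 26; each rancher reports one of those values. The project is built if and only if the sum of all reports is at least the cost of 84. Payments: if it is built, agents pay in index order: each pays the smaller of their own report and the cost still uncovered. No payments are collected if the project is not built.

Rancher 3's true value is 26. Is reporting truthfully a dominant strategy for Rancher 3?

Consider the case where Rancher 1 reports 26, Rancher 2 reports 26 and Rancher 4 reports 26.
Truthful report 26: project built, pays 26, utility 26 - 26 = 0.
Report 7 instead: project built, pays 7, utility 26 - 7 = 19.
Since 19 > 0, reporting 7 is strictly better here, so truthful reporting is not dominant.

No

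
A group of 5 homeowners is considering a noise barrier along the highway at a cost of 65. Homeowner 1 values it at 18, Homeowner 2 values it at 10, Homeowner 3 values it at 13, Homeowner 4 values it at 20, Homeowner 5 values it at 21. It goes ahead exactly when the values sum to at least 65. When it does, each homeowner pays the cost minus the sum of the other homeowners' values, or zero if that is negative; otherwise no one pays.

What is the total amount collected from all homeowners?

Total value 82 ≥ cost 65, so it is built.
Homeowner 1: others sum to 64; max(0, 65 - 64) = 1.
Homeowner 2: others sum to 72; max(0, 65 - 72) = 0.
Homeowner 3: others sum to 69; max(0, 65 - 69) = 0.
Homeowner 4: others sum to 62; max(0, 65 - 62) = 3.
Homeowner 5: others sum to 61; max(0, 65 - 61) = 4.
Total collected = 1 + 0 + 0 + 3 + 4 = 8.

8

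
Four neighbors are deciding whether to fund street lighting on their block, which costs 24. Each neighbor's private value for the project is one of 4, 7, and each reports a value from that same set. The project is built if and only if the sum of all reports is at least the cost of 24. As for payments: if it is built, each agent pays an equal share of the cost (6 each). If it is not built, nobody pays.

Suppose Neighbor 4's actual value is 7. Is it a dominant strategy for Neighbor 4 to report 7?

Yes

Check each profile of the others' reports and compare truth against every alternative report.
Others report (4, 7, 7): truth gives 1, best alternative gives 0.
Others report (7, 4, 7): truth gives 1, best alternative gives 0.
Others report (7, 7, 4): truth gives 1, best alternative gives 0.
Others report (7, 7, 7): truth gives 1, best alternative gives 1.
Others report (4, 4, 4): truth gives 0, best alternative gives 0.
Others report (4, 4, 7): truth gives 0, best alternative gives 0.
(Remaining 2 profiles checked similarly; truth is weakly best in each.)
In every case the truthful report is at least as good as any alternative, so it is a dominant strategy.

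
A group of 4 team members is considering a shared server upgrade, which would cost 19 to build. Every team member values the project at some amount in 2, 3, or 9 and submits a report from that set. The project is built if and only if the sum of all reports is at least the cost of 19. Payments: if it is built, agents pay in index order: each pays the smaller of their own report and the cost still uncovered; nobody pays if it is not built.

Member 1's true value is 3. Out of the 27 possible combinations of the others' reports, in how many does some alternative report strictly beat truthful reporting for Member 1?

7

Others report (2, 9, 9): truth gives 0; report 2 gives 1 > 0. Violating.
Others report (3, 9, 9): truth gives 0; report 2 gives 1 > 0. Violating.
Others report (9, 2, 9): truth gives 0; report 2 gives 1 > 0. Violating.
Others report (9, 3, 9): truth gives 0; report 2 gives 1 > 0. Violating.
Others report (2, 2, 2): truth gives 0; no alternative beats it.
Others report (2, 2, 3): truth gives 0; no alternative beats it.
(Checking all 27 profiles: 7 have a profitable deviation, 20 do not.)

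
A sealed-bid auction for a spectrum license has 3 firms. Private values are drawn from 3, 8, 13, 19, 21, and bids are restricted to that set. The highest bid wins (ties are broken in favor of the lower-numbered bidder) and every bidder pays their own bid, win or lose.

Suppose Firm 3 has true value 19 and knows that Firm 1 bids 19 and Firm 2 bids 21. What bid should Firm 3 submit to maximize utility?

Bid 3: loses but pays 3, utility -3.
Bid 8: loses but pays 8, utility -8.
Bid 13: loses but pays 13, utility -13.
Bid 19: loses but pays 19, utility -19.
Bid 21: loses but pays 21, utility -21.
The best choice is 3 with utility -3.

3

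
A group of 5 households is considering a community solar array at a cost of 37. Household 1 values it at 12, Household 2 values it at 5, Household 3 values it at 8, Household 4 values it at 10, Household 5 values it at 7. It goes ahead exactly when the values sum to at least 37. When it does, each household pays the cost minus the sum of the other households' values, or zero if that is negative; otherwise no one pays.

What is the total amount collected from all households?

Total value 42 ≥ cost 37, so it is built.
Household 1: others sum to 30; max(0, 37 - 30) = 7.
Household 2: others sum to 37; max(0, 37 - 37) = 0.
Household 3: others sum to 34; max(0, 37 - 34) = 3.
Household 4: others sum to 32; max(0, 37 - 32) = 5.
Household 5: others sum to 35; max(0, 37 - 35) = 2.
Total collected = 7 + 0 + 3 + 5 + 2 = 17.

17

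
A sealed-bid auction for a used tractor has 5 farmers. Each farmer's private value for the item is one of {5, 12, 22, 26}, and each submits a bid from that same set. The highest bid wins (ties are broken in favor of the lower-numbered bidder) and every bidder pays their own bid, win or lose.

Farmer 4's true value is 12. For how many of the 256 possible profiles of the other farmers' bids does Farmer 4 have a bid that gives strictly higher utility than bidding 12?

254

Others bid (5, 5, 5, 22): truth gives -12; bid 5 gives -5 > -12. Violating.
Others bid (5, 5, 5, 26): truth gives -12; bid 5 gives -5 > -12. Violating.
Others bid (5, 5, 12, 5): truth gives -12; bid 5 gives -5 > -12. Violating.
Others bid (5, 5, 12, 12): truth gives -12; bid 5 gives -5 > -12. Violating.
Others bid (5, 5, 5, 5): truth gives 0; no alternative beats it.
Others bid (5, 5, 5, 12): truth gives 0; no alternative beats it.
(Checking all 256 profiles: 254 have a profitable deviation, 2 do not.)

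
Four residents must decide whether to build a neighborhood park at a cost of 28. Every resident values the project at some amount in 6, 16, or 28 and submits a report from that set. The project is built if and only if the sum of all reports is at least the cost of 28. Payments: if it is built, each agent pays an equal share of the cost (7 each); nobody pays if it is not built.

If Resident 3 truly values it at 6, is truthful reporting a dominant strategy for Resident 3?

Check each profile of the others' reports and compare truth against every alternative report.
Others report (6, 6, 6): truth gives 0, best alternative gives -1.
Others report (6, 6, 16): truth gives -1, best alternative gives -1.
Others report (6, 6, 28): truth gives -1, best alternative gives -1.
Others report (6, 16, 6): truth gives -1, best alternative gives -1.
Others report (6, 16, 16): truth gives -1, best alternative gives -1.
Others report (6, 16, 28): truth gives -1, best alternative gives -1.
(Remaining 21 profiles checked similarly; truth is weakly best in each.)
In every case the truthful report is at least as good as any alternative, so it is a dominant strategy.

Yes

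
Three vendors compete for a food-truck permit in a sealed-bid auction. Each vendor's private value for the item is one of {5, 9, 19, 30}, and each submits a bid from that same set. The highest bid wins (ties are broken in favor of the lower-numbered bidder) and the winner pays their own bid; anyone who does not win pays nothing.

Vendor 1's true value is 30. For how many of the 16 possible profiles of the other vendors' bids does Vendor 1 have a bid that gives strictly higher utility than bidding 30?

Others bid (5, 5): truth gives 0; bid 5 gives 25 > 0. Violating.
Others bid (5, 9): truth gives 0; bid 9 gives 21 > 0. Violating.
Others bid (5, 19): truth gives 0; bid 19 gives 11 > 0. Violating.
Others bid (9, 5): truth gives 0; bid 9 gives 21 > 0. Violating.
Others bid (5, 30): truth gives 0; no alternative beats it.
Others bid (9, 30): truth gives 0; no alternative beats it.
(Checking all 16 profiles: 9 have a profitable deviation, 7 do not.)

9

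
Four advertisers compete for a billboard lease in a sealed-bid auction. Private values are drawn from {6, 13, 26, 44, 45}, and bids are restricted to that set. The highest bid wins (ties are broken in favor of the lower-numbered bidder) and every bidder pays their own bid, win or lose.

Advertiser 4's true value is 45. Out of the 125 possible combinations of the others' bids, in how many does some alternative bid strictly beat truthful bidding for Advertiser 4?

88

Others bid (6, 6, 6): truth gives 0; bid 13 gives 32 > 0. Violating.
Others bid (6, 6, 13): truth gives 0; bid 26 gives 19 > 0. Violating.
Others bid (6, 6, 26): truth gives 0; bid 44 gives 1 > 0. Violating.
Others bid (6, 6, 45): truth gives -45; bid 6 gives -6 > -45. Violating.
Others bid (6, 6, 44): truth gives 0; no alternative beats it.
Others bid (6, 13, 44): truth gives 0; no alternative beats it.
(Checking all 125 profiles: 88 have a profitable deviation, 37 do not.)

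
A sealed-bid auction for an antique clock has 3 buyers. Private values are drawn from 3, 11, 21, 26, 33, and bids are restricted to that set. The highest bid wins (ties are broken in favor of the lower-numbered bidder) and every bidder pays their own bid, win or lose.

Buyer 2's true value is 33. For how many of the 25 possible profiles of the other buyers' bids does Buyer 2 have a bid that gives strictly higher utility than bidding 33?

17

Others bid (3, 3): truth gives 0; bid 11 gives 22 > 0. Violating.
Others bid (3, 11): truth gives 0; bid 11 gives 22 > 0. Violating.
Others bid (3, 21): truth gives 0; bid 21 gives 12 > 0. Violating.
Others bid (3, 26): truth gives 0; bid 26 gives 7 > 0. Violating.
Others bid (3, 33): truth gives 0; no alternative beats it.
Others bid (11, 33): truth gives 0; no alternative beats it.
(Checking all 25 profiles: 17 have a profitable deviation, 8 do not.)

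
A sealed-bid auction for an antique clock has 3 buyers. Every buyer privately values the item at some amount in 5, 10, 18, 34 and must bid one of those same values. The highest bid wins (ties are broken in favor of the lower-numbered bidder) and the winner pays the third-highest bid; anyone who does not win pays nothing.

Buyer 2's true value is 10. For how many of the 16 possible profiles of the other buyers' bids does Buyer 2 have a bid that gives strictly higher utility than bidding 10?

Others bid (5, 18): truth gives 0; bid 18 gives 5 > 0. Violating.
Others bid (5, 34): truth gives 0; bid 34 gives 5 > 0. Violating.
Others bid (10, 5): truth gives 0; bid 18 gives 5 > 0. Violating.
Others bid (18, 5): truth gives 0; bid 34 gives 5 > 0. Violating.
Others bid (5, 5): truth gives 5; no alternative beats it.
Others bid (5, 10): truth gives 5; no alternative beats it.
(Checking all 16 profiles: 4 have a profitable deviation, 12 do not.)

4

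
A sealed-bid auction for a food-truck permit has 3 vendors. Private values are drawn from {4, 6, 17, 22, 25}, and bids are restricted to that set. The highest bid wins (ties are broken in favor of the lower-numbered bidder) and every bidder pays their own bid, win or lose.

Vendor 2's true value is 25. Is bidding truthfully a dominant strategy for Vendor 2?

No

Consider the case where Vendor 1 bids 4 and Vendor 3 bids 4.
Truthful bid 25: wins, pays 25, utility 25 - 25 = 0.
Bid 6 instead: wins, pays 6, utility 25 - 6 = 19.
Since 19 > 0, bidding 6 is strictly better here, so truthful bidding is not dominant.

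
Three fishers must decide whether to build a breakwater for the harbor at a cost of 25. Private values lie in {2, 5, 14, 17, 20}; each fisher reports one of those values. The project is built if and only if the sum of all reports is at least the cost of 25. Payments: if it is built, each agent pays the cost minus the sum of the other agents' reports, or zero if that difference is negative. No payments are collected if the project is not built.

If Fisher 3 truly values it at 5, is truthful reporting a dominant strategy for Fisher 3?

Yes

Check each profile of the others' reports and compare truth against every alternative report.
Others report (5, 20): truth gives 5, best alternative gives 5.
Others report (14, 14): truth gives 5, best alternative gives 5.
Others report (14, 17): truth gives 5, best alternative gives 5.
Others report (14, 20): truth gives 5, best alternative gives 5.
Others report (17, 14): truth gives 5, best alternative gives 5.
Others report (17, 17): truth gives 5, best alternative gives 5.
(Remaining 19 profiles checked similarly; truth is weakly best in each.)
In every case the truthful report is at least as good as any alternative, so it is a dominant strategy.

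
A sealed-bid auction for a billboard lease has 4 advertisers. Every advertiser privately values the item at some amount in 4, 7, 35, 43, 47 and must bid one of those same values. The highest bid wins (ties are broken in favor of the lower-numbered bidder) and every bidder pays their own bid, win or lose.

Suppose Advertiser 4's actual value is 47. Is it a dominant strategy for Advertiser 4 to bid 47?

Consider the case where Advertiser 1 bids 4, Advertiser 2 bids 4 and Advertiser 3 bids 4.
Truthful bid 47: wins, pays 47, utility 47 - 47 = 0.
Bid 7 instead: wins, pays 7, utility 47 - 7 = 40.
Since 40 > 0, bidding 7 is strictly better here, so truthful bidding is not dominant.

No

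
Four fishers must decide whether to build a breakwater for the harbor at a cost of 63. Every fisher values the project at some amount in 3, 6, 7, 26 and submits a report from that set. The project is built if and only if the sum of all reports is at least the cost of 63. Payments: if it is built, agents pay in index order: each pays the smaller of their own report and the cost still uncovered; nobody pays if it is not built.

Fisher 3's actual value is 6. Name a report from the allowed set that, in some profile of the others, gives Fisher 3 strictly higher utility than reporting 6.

3

Suppose Fisher 1 reports 26, Fisher 2 reports 26 and Fisher 4 reports 26.
Report 6: project built, pays 6, utility 6 - 6 = 0.
Report 3: project built, pays 3, utility 6 - 3 = 3.
So reporting 3 beats truth here (3 > 0).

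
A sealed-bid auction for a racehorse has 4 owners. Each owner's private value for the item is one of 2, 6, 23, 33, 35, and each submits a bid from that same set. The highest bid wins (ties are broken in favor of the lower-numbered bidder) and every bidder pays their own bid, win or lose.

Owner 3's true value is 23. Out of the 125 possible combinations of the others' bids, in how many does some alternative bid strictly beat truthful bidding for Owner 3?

115

Others bid (2, 2, 2): truth gives 0; bid 6 gives 17 > 0. Violating.
Others bid (2, 2, 6): truth gives 0; bid 6 gives 17 > 0. Violating.
Others bid (2, 2, 33): truth gives -23; bid 2 gives -2 > -23. Violating.
Others bid (2, 2, 35): truth gives -23; bid 2 gives -2 > -23. Violating.
Others bid (2, 2, 23): truth gives 0; no alternative beats it.
Others bid (2, 6, 2): truth gives 0; no alternative beats it.
(Checking all 125 profiles: 115 have a profitable deviation, 10 do not.)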